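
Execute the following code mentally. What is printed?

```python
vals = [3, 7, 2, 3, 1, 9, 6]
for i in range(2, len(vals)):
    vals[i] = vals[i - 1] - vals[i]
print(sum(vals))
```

-4

i=2: vals[2] = 7-2 = 5 → [3, 7, 5, 3, 1, 9, 6]
i=3: vals[3] = 5-3 = 2 → [3, 7, 5, 2, 1, 9, 6]
i=4: vals[4] = 2-1 = 1 → [3, 7, 5, 2, 1, 9, 6]
i=5: vals[5] = 1-9 = -8 → [3, 7, 5, 2, 1, -8, 6]
i=6: vals[6] = (-8)-6 = -14 → [3, 7, 5, 2, 1, -8, -14]
sum = -4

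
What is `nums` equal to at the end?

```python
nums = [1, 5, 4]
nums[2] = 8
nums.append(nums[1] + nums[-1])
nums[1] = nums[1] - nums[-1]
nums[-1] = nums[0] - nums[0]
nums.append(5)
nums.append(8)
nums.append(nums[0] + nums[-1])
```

nums[2] = 8 → [1, 5, 8]
append nums[1]+nums[-1] = 5+8 = 13 → [1, 5, 8, 13]
nums[1] = nums[1]-nums[-1] = 5-13 = -8 → [1, -8, 8, 13]
nums[-1] = nums[0]-nums[0] = 1-1 = 0 → [1, -8, 8, 0]
append 5 → [1, -8, 8, 0, 5]
append 8 → [1, -8, 8, 0, 5, 8]
append nums[0]+nums[-1] = 1+8 = 9 → [1, -8, 8, 0, 5, 8, 9]

[1, -8, 8, 0, 5, 8, 9]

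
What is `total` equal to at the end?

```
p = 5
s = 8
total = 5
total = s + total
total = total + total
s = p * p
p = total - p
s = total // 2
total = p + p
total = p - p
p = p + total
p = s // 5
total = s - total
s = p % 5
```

13

total = 8+5 = 13
total = 13+13 = 26
s = 5*5 = 25
p = 26-5 = 21
s = 26//2 = 13
total = 21+21 = 42
total = 21-21 = 0
p = 21+0 = 21
p = 13//5 = 2
total = 13-0 = 13
s = 2%5 = 2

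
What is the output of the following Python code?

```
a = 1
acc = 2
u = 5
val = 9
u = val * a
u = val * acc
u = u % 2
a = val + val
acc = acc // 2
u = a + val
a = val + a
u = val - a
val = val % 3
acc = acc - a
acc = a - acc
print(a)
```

u = 9*1 = 9
u = 9*2 = 18
u = 18%2 = 0
a = 9+9 = 18
acc = 2//2 = 1
u = 18+9 = 27
a = 9+18 = 27
u = 9-27 = -18
val = 9%3 = 0
acc = 1-27 = -26
acc = 27-(-26) = 53

27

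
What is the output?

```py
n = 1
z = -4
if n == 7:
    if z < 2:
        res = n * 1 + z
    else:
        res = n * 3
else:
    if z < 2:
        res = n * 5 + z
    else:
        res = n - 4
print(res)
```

n=1, z=-4
n == 7 is False; z < 2 is True
→ res = n * 5 + z = 1

1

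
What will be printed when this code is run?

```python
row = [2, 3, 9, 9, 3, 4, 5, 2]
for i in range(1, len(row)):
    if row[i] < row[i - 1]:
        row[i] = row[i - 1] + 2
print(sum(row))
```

i=1: 3>=2, unchanged → [2, 3, 9, 9, 3, 4, 5, 2]
i=2: 9>=3, unchanged → [2, 3, 9, 9, 3, 4, 5, 2]
i=3: 9>=9, unchanged → [2, 3, 9, 9, 3, 4, 5, 2]
i=4: 3<9, row[4] = 9+2 = 11 → [2, 3, 9, 9, 11, 4, 5, 2]
i=5: 4<11, row[5] = 11+2 = 13 → [2, 3, 9, 9, 11, 13, 5, 2]
i=6: 5<13, row[6] = 13+2 = 15 → [2, 3, 9, 9, 11, 13, 15, 2]
i=7: 2<15, row[7] = 15+2 = 17 → [2, 3, 9, 9, 11, 13, 15, 17]
sum = 79

79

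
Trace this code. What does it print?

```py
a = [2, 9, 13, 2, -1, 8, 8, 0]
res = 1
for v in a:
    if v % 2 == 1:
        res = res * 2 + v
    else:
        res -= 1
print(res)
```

v=2: not odd, res = 1-1 = 0
v=9: odd, res = 0*2+9 = 9
v=13: odd, res = 9*2+13 = 31
v=2: not odd, res = 31-1 = 30
v=-1: odd, res = 30*2+(-1) = 59
v=8: not odd, res = 59-1 = 58
v=8: not odd, res = 58-1 = 57
v=0: not odd, res = 57-1 = 56

56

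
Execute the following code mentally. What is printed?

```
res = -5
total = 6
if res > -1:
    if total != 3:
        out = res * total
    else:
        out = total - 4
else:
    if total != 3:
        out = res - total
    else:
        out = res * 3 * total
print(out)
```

res=-5, total=6
res > -1 is False; total != 3 is True
→ out = res - total = -11

-11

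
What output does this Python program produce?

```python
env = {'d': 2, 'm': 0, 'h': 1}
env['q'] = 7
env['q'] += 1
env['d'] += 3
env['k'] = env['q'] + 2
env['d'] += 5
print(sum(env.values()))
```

29

env['q'] = 7 → {'d': 2, 'm': 0, 'h': 1, 'q': 7}
env['q'] = 7+1 = 8 → {'d': 2, 'm': 0, 'h': 1, 'q': 8}
env['d'] = 2+3 = 5 → {'d': 5, 'm': 0, 'h': 1, 'q': 8}
env['k'] = env['q']+2 = 10 → {'d': 5, 'm': 0, 'h': 1, 'q': 8, 'k': 10}
env['d'] = 5+5 = 10 → {'d': 10, 'm': 0, 'h': 1, 'q': 8, 'k': 10}
sum of values = 29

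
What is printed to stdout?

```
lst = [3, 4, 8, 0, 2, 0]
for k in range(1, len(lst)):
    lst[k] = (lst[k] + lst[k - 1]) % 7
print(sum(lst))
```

11

k=1: lst[1] = (4+3)%7 = 0 → [3, 0, 8, 0, 2, 0]
k=2: lst[2] = (8+0)%7 = 1 → [3, 0, 1, 0, 2, 0]
k=3: lst[3] = (0+1)%7 = 1 → [3, 0, 1, 1, 2, 0]
k=4: lst[4] = (2+1)%7 = 3 → [3, 0, 1, 1, 3, 0]
k=5: lst[5] = (0+3)%7 = 3 → [3, 0, 1, 1, 3, 3]
sum = 11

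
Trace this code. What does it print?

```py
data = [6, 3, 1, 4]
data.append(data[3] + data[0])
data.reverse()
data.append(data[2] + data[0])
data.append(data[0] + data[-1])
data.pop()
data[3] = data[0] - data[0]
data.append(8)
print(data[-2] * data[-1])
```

append data[3]+data[0] = 4+6 = 10 → [6, 3, 1, 4, 10]
reverse → [10, 4, 1, 3, 6]
append data[2]+data[0] = 1+10 = 11 → [10, 4, 1, 3, 6, 11]
append data[0]+data[-1] = 10+11 = 21 → [10, 4, 1, 3, 6, 11, 21]
pop() removes 21 → [10, 4, 1, 3, 6, 11]
data[3] = data[0]-data[0] = 10-10 = 0 → [10, 4, 1, 0, 6, 11]
append 8 → [10, 4, 1, 0, 6, 11, 8]
data[-2]*data[-1] = 11*8 = 88

88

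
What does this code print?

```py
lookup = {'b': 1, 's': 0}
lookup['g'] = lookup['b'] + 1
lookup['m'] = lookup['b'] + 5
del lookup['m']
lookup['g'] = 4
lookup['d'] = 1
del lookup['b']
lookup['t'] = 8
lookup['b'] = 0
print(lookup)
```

lookup['g'] = lookup['b']+1 = 2 → {'b': 1, 's': 0, 'g': 2}
lookup['m'] = lookup['b']+5 = 6 → {'b': 1, 's': 0, 'g': 2, 'm': 6}
del 'm' → {'b': 1, 's': 0, 'g': 2}
lookup['g'] = 4 → {'b': 1, 's': 0, 'g': 4}
lookup['d'] = 1 → {'b': 1, 's': 0, 'g': 4, 'd': 1}
del 'b' → {'s': 0, 'g': 4, 'd': 1}
lookup['t'] = 8 → {'s': 0, 'g': 4, 'd': 1, 't': 8}
lookup['b'] = 0 → {'s': 0, 'g': 4, 'd': 1, 't': 8, 'b': 0}

{'s': 0, 'g': 4, 'd': 1, 't': 8, 'b': 0}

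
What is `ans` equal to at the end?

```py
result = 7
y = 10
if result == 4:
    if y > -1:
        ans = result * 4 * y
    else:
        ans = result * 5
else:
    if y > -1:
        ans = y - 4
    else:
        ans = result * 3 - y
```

result=7, y=10
result == 4 is False; y > -1 is True
→ ans = y - 4 = 6

6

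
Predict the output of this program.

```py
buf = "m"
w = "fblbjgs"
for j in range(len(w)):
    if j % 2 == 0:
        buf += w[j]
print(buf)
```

mfljs

j=0: add 'f' → 'mf'
j=1: skip
j=2: add 'l' → 'mfl'
j=3: skip
j=4: add 'j' → 'mflj'
j=5: skip
j=6: add 's' → 'mfljs'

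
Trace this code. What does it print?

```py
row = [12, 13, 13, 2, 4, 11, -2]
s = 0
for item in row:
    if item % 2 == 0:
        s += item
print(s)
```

item=12: even, s = 0+12 = 12
item=13: not even
item=13: not even
item=2: even, s = 12+2 = 14
item=4: even, s = 14+4 = 18
item=11: not even
item=-2: even, s = 18+(-2) = 16

16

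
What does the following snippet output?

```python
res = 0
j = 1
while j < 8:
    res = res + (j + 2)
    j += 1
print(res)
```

42

j=1: res = 0+3 = 3
j=2: res = 3+4 = 7
j=3: res = 7+5 = 12
j=4: res = 12+6 = 18
j=5: res = 18+7 = 25
j=6: res = 25+8 = 33
j=7: res = 33+9 = 42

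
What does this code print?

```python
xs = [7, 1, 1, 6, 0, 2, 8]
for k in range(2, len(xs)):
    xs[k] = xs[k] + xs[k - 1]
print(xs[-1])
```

18

k=2: xs[2] = 1+1 = 2 → [7, 1, 2, 6, 0, 2, 8]
k=3: xs[3] = 6+2 = 8 → [7, 1, 2, 8, 0, 2, 8]
k=4: xs[4] = 0+8 = 8 → [7, 1, 2, 8, 8, 2, 8]
k=5: xs[5] = 2+8 = 10 → [7, 1, 2, 8, 8, 10, 8]
k=6: xs[6] = 8+10 = 18 → [7, 1, 2, 8, 8, 10, 18]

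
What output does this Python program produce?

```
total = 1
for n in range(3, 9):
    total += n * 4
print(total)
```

133

n=3: total = 1+3*4 = 13
n=4: total = 13+4*4 = 29
n=5: total = 29+5*4 = 49
n=6: total = 49+6*4 = 73
n=7: total = 73+7*4 = 101
n=8: total = 101+8*4 = 133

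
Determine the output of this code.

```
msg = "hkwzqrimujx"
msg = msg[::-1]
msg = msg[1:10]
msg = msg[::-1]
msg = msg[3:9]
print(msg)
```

qrimuj

reverse → 'xjumirqzwkh'
slice [1:10] → 'jumirqzwk'
reverse → 'kwzqrimuj'
slice [3:9] → 'qrimuj'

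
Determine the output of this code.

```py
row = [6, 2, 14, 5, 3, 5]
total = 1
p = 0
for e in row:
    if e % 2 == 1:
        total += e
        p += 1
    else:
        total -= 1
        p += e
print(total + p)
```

e=6: not odd, total = 1-1 = 0; p=6
e=2: not odd, total = 0-1 = -1; p=8
e=14: not odd, total = (-1)-1 = -2; p=22
e=5: odd, total = (-2)+5 = 3; p=23
e=3: odd, total = 3+3 = 6; p=24
e=5: odd, total = 6+5 = 11; p=25
total+p = 11+25 = 36

36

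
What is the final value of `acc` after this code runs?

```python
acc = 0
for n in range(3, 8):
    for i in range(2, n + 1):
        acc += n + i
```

n=3,i=2: acc = 0+5 = 5
n=3,i=3: acc = 5+6 = 11
n=4,i=2: acc = 11+6 = 17
n=4,i=3: acc = 17+7 = 24
n=4,i=4: acc = 24+8 = 32
n=5,i=2: acc = 32+7 = 39
n=5,i=3: acc = 39+8 = 47
n=5,i=4: acc = 47+9 = 56
n=5,i=5: acc = 56+10 = 66
n=6,i=2: acc = 66+8 = 74
n=6,i=3: acc = 74+9 = 83
n=6,i=4: acc = 83+10 = 93
n=6,i=5: acc = 93+11 = 104
n=6,i=6: acc = 104+12 = 116
n=7,i=2: acc = 116+9 = 125
n=7,i=3: acc = 125+10 = 135
n=7,i=4: acc = 135+11 = 146
n=7,i=5: acc = 146+12 = 158
n=7,i=6: acc = 158+13 = 171
n=7,i=7: acc = 171+14 = 185

185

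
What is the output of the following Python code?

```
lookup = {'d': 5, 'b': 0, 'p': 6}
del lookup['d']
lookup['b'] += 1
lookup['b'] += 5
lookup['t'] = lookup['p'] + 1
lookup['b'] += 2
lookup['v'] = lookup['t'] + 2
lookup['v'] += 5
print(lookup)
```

del 'd' → {'b': 0, 'p': 6}
lookup['b'] = 0+1 = 1 → {'b': 1, 'p': 6}
lookup['b'] = 1+5 = 6 → {'b': 6, 'p': 6}
lookup['t'] = lookup['p']+1 = 7 → {'b': 6, 'p': 6, 't': 7}
lookup['b'] = 6+2 = 8 → {'b': 8, 'p': 6, 't': 7}
lookup['v'] = lookup['t']+2 = 9 → {'b': 8, 'p': 6, 't': 7, 'v': 9}
lookup['v'] = 9+5 = 14 → {'b': 8, 'p': 6, 't': 7, 'v': 14}

{'b': 8, 'p': 6, 't': 7, 'v': 14}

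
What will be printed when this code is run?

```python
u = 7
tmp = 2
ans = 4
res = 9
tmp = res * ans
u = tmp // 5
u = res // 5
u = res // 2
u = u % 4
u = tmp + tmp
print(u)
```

72

tmp = 9*4 = 36
u = 36//5 = 7
u = 9//5 = 1
u = 9//2 = 4
u = 4%4 = 0
u = 36+36 = 72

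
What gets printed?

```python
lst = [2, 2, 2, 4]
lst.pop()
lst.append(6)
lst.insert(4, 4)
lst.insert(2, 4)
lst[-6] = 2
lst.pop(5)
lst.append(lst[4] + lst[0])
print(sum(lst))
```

24

pop() removes 4 → [2, 2, 2]
append 6 → [2, 2, 2, 6]
insert 4 at 4 → [2, 2, 2, 6, 4]
insert 4 at 2 → [2, 2, 4, 2, 6, 4]
lst[-6] = 2 → [2, 2, 4, 2, 6, 4]
pop(5) removes 4 → [2, 2, 4, 2, 6]
append lst[4]+lst[0] = 6+2 = 8 → [2, 2, 4, 2, 6, 8]
sum = 24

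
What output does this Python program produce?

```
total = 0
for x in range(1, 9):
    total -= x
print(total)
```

-36

x=1: total = 0-1 = -1
x=2: total = (-1)-2 = -3
x=3: total = (-3)-3 = -6
x=4: total = (-6)-4 = -10
x=5: total = (-10)-5 = -15
x=6: total = (-15)-6 = -21
x=7: total = (-21)-7 = -28
x=8: total = (-28)-8 = -36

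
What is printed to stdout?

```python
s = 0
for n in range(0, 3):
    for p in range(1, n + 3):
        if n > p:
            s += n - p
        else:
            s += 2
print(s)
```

n=0,p=1: not 0>1, s = 0+2 = 2
n=0,p=2: not 0>2, s = 2+2 = 4
n=1,p=1: not 1>1, s = 4+2 = 6
n=1,p=2: not 1>2, s = 6+2 = 8
n=1,p=3: not 1>3, s = 8+2 = 10
n=2,p=1: 2>1, s = 10+1 = 11
n=2,p=2: not 2>2, s = 11+2 = 13
n=2,p=3: not 2>3, s = 13+2 = 15
n=2,p=4: not 2>4, s = 15+2 = 17

17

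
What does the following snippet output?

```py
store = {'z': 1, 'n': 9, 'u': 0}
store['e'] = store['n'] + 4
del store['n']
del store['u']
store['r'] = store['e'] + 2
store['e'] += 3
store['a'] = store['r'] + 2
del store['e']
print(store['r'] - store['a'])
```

store['e'] = store['n']+4 = 13 → {'z': 1, 'n': 9, 'u': 0, 'e': 13}
del 'n' → {'z': 1, 'u': 0, 'e': 13}
del 'u' → {'z': 1, 'e': 13}
store['r'] = store['e']+2 = 15 → {'z': 1, 'e': 13, 'r': 15}
store['e'] = 13+3 = 16 → {'z': 1, 'e': 16, 'r': 15}
store['a'] = store['r']+2 = 17 → {'z': 1, 'e': 16, 'r': 15, 'a': 17}
del 'e' → {'z': 1, 'r': 15, 'a': 17}
store['r']-store['a'] = 15-17 = -2

-2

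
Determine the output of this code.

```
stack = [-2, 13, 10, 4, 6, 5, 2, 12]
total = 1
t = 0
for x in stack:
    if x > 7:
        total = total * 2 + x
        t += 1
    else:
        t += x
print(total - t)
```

x=-2: not >7; t=-2
x=13: >7, total = 1*2+13 = 15; t=-1
x=10: >7, total = 15*2+10 = 40; t=0
x=4: not >7; t=4
x=6: not >7; t=10
x=5: not >7; t=15
x=2: not >7; t=17
x=12: >7, total = 40*2+12 = 92; t=18
total-t = 92-18 = 74

74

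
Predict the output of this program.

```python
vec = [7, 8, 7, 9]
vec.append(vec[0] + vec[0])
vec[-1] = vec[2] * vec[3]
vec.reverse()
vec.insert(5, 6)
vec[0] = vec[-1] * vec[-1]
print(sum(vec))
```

73

append vec[0]+vec[0] = 7+7 = 14 → [7, 8, 7, 9, 14]
vec[-1] = vec[2]*vec[3] = 7*9 = 63 → [7, 8, 7, 9, 63]
reverse → [63, 9, 7, 8, 7]
insert 6 at 5 → [63, 9, 7, 8, 7, 6]
vec[0] = vec[-1]*vec[-1] = 6*6 = 36 → [36, 9, 7, 8, 7, 6]
sum = 73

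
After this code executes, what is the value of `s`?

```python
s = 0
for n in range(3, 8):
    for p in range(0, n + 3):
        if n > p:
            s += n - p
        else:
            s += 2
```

n=3,p=0: 3>0, s = 0+3 = 3
n=3,p=1: 3>1, s = 3+2 = 5
n=3,p=2: 3>2, s = 5+1 = 6
n=3,p=3: not 3>3, s = 6+2 = 8
n=3,p=4: not 3>4, s = 8+2 = 10
n=3,p=5: not 3>5, s = 10+2 = 12
n=4,p=0: 4>0, s = 12+4 = 16
n=4,p=1: 4>1, s = 16+3 = 19
n=4,p=2: 4>2, s = 19+2 = 21
n=4,p=3: 4>3, s = 21+1 = 22
n=4,p=4: not 4>4, s = 22+2 = 24
n=4,p=5: not 4>5, s = 24+2 = 26
n=4,p=6: not 4>6, s = 26+2 = 28
n=5,p=0: 5>0, s = 28+5 = 33
n=5,p=1: 5>1, s = 33+4 = 37
n=5,p=2: 5>2, s = 37+3 = 40
n=5,p=3: 5>3, s = 40+2 = 42
n=5,p=4: 5>4, s = 42+1 = 43
n=5,p=5: not 5>5, s = 43+2 = 45
n=5,p=6: not 5>6, s = 45+2 = 47
n=5,p=7: not 5>7, s = 47+2 = 49
n=6,p=0: 6>0, s = 49+6 = 55
n=6,p=1: 6>1, s = 55+5 = 60
n=6,p=2: 6>2, s = 60+4 = 64
n=6,p=3: 6>3, s = 64+3 = 67
n=6,p=4: 6>4, s = 67+2 = 69
n=6,p=5: 6>5, s = 69+1 = 70
n=6,p=6: not 6>6, s = 70+2 = 72
n=6,p=7: not 6>7, s = 72+2 = 74
n=6,p=8: not 6>8, s = 74+2 = 76
n=7,p=0: 7>0, s = 76+7 = 83
n=7,p=1: 7>1, s = 83+6 = 89
n=7,p=2: 7>2, s = 89+5 = 94
n=7,p=3: 7>3, s = 94+4 = 98
n=7,p=4: 7>4, s = 98+3 = 101
n=7,p=5: 7>5, s = 101+2 = 103
n=7,p=6: 7>6, s = 103+1 = 104
n=7,p=7: not 7>7, s = 104+2 = 106
n=7,p=8: not 7>8, s = 106+2 = 108
n=7,p=9: not 7>9, s = 108+2 = 110

110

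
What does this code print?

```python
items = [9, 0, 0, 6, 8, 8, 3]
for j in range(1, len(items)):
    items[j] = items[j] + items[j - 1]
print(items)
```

[9, 9, 9, 15, 23, 31, 34]

j=1: items[1] = 0+9 = 9 → [9, 9, 0, 6, 8, 8, 3]
j=2: items[2] = 0+9 = 9 → [9, 9, 9, 6, 8, 8, 3]
j=3: items[3] = 6+9 = 15 → [9, 9, 9, 15, 8, 8, 3]
j=4: items[4] = 8+15 = 23 → [9, 9, 9, 15, 23, 8, 3]
j=5: items[5] = 8+23 = 31 → [9, 9, 9, 15, 23, 31, 3]
j=6: items[6] = 3+31 = 34 → [9, 9, 9, 15, 23, 31, 34]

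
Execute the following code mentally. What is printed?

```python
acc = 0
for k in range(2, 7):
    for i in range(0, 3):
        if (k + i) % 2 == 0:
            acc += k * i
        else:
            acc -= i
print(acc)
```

k=2,i=0: even sum, acc = 0+0 = 0
k=2,i=1: odd sum, acc = 0-1 = -1
k=2,i=2: even sum, acc = (-1)+4 = 3
k=3,i=0: odd sum, acc = 3-0 = 3
k=3,i=1: even sum, acc = 3+3 = 6
k=3,i=2: odd sum, acc = 6-2 = 4
k=4,i=0: even sum, acc = 4+0 = 4
k=4,i=1: odd sum, acc = 4-1 = 3
k=4,i=2: even sum, acc = 3+8 = 11
k=5,i=0: odd sum, acc = 11-0 = 11
k=5,i=1: even sum, acc = 11+5 = 16
k=5,i=2: odd sum, acc = 16-2 = 14
k=6,i=0: even sum, acc = 14+0 = 14
k=6,i=1: odd sum, acc = 14-1 = 13
k=6,i=2: even sum, acc = 13+12 = 25

25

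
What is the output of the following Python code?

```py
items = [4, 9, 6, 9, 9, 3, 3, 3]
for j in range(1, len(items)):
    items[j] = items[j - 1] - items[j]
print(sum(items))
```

j=1: items[1] = 4-9 = -5 → [4, -5, 6, 9, 9, 3, 3, 3]
j=2: items[2] = (-5)-6 = -11 → [4, -5, -11, 9, 9, 3, 3, 3]
j=3: items[3] = (-11)-9 = -20 → [4, -5, -11, -20, 9, 3, 3, 3]
j=4: items[4] = (-20)-9 = -29 → [4, -5, -11, -20, -29, 3, 3, 3]
j=5: items[5] = (-29)-3 = -32 → [4, -5, -11, -20, -29, -32, 3, 3]
j=6: items[6] = (-32)-3 = -35 → [4, -5, -11, -20, -29, -32, -35, 3]
j=7: items[7] = (-35)-3 = -38 → [4, -5, -11, -20, -29, -32, -35, -38]
sum = -166

-166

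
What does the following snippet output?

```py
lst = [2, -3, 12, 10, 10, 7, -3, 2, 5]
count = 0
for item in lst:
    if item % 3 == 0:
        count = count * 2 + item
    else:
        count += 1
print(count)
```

item=2: not %3==0, count = 0+1 = 1
item=-3: %3==0, count = 1*2+(-3) = -1
item=12: %3==0, count = (-1)*2+12 = 10
item=10: not %3==0, count = 10+1 = 11
item=10: not %3==0, count = 11+1 = 12
item=7: not %3==0, count = 12+1 = 13
item=-3: %3==0, count = 13*2+(-3) = 23
item=2: not %3==0, count = 23+1 = 24
item=5: not %3==0, count = 24+1 = 25

25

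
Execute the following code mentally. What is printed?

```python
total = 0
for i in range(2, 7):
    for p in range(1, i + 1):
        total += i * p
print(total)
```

i=2,p=1: total = 0+2 = 2
i=2,p=2: total = 2+4 = 6
i=3,p=1: total = 6+3 = 9
i=3,p=2: total = 9+6 = 15
i=3,p=3: total = 15+9 = 24
i=4,p=1: total = 24+4 = 28
i=4,p=2: total = 28+8 = 36
i=4,p=3: total = 36+12 = 48
i=4,p=4: total = 48+16 = 64
i=5,p=1: total = 64+5 = 69
i=5,p=2: total = 69+10 = 79
i=5,p=3: total = 79+15 = 94
i=5,p=4: total = 94+20 = 114
i=5,p=5: total = 114+25 = 139
i=6,p=1: total = 139+6 = 145
i=6,p=2: total = 145+12 = 157
i=6,p=3: total = 157+18 = 175
i=6,p=4: total = 175+24 = 199
i=6,p=5: total = 199+30 = 229
i=6,p=6: total = 229+36 = 265

265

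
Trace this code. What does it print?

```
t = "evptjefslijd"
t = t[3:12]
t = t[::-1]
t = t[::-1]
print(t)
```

tjefslijd

slice [3:12] → 'tjefslijd'
reverse → 'djilsfejt'
reverse → 'tjefslijd'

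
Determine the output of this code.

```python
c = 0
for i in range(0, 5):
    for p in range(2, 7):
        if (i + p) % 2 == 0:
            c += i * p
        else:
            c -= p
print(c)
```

i=0,p=2: even sum, c = 0+0 = 0
i=0,p=3: odd sum, c = 0-3 = -3
i=0,p=4: even sum, c = (-3)+0 = -3
i=0,p=5: odd sum, c = (-3)-5 = -8
i=0,p=6: even sum, c = (-8)+0 = -8
i=1,p=2: odd sum, c = (-8)-2 = -10
i=1,p=3: even sum, c = (-10)+3 = -7
i=1,p=4: odd sum, c = (-7)-4 = -11
i=1,p=5: even sum, c = (-11)+5 = -6
i=1,p=6: odd sum, c = (-6)-6 = -12
i=2,p=2: even sum, c = (-12)+4 = -8
i=2,p=3: odd sum, c = (-8)-3 = -11
i=2,p=4: even sum, c = (-11)+8 = -3
i=2,p=5: odd sum, c = (-3)-5 = -8
i=2,p=6: even sum, c = (-8)+12 = 4
i=3,p=2: odd sum, c = 4-2 = 2
i=3,p=3: even sum, c = 2+9 = 11
i=3,p=4: odd sum, c = 11-4 = 7
i=3,p=5: even sum, c = 7+15 = 22
i=3,p=6: odd sum, c = 22-6 = 16
i=4,p=2: even sum, c = 16+8 = 24
i=4,p=3: odd sum, c = 24-3 = 21
i=4,p=4: even sum, c = 21+16 = 37
i=4,p=5: odd sum, c = 37-5 = 32
i=4,p=6: even sum, c = 32+24 = 56

56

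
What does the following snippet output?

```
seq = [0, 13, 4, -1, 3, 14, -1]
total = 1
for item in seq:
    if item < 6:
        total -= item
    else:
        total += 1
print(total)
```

item=0: <6, total = 1-0 = 1
item=13: not <6, total = 1+1 = 2
item=4: <6, total = 2-4 = -2
item=-1: <6, total = (-2)-(-1) = -1
item=3: <6, total = (-1)-3 = -4
item=14: not <6, total = (-4)+1 = -3
item=-1: <6, total = (-3)-(-1) = -2

-2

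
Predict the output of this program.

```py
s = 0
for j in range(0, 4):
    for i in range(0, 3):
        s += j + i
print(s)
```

30

j=0,i=0: s = 0+0 = 0
j=0,i=1: s = 0+1 = 1
j=0,i=2: s = 1+2 = 3
j=1,i=0: s = 3+1 = 4
j=1,i=1: s = 4+2 = 6
j=1,i=2: s = 6+3 = 9
j=2,i=0: s = 9+2 = 11
j=2,i=1: s = 11+3 = 14
j=2,i=2: s = 14+4 = 18
j=3,i=0: s = 18+3 = 21
j=3,i=1: s = 21+4 = 25
j=3,i=2: s = 25+5 = 30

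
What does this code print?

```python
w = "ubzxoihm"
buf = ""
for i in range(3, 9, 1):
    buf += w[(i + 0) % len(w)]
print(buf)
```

i=3: add w[3]='x' → 'x'
i=4: add w[4]='o' → 'xo'
i=5: add w[5]='i' → 'xoi'
i=6: add w[6]='h' → 'xoih'
i=7: add w[7]='m' → 'xoihm'
i=8: add w[0]='u' → 'xoihmu'

xoihmu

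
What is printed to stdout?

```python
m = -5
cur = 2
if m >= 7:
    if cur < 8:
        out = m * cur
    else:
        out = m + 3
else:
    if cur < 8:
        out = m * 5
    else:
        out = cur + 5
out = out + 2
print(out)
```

m=-5, cur=2
m >= 7 is False; cur < 8 is True
→ out = m * 5 = -25
out = (-25)+2 = -23

-23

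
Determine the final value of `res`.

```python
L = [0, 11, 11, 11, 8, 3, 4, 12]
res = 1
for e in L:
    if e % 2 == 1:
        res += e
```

37

e=0: not odd
e=11: odd, res = 1+11 = 12
e=11: odd, res = 12+11 = 23
e=11: odd, res = 23+11 = 34
e=8: not odd
e=3: odd, res = 34+3 = 37
e=4: not odd
e=12: not odd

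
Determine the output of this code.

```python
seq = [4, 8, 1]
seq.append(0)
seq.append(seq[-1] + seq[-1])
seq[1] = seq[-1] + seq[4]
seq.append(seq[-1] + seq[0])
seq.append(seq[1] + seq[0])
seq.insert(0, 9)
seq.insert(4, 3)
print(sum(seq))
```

append 0 → [4, 8, 1, 0]
append seq[-1]+seq[-1] = 0+0 = 0 → [4, 8, 1, 0, 0]
seq[1] = seq[-1]+seq[4] = 0+0 = 0 → [4, 0, 1, 0, 0]
append seq[-1]+seq[0] = 0+4 = 4 → [4, 0, 1, 0, 0, 4]
append seq[1]+seq[0] = 0+4 = 4 → [4, 0, 1, 0, 0, 4, 4]
insert 9 at 0 → [9, 4, 0, 1, 0, 0, 4, 4]
insert 3 at 4 → [9, 4, 0, 1, 3, 0, 0, 4, 4]
sum = 25

25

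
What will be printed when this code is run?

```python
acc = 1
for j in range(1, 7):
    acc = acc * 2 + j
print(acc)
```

j=1: acc = 1*2+1 = 3
j=2: acc = 3*2+2 = 8
j=3: acc = 8*2+3 = 19
j=4: acc = 19*2+4 = 42
j=5: acc = 42*2+5 = 89
j=6: acc = 89*2+6 = 184

184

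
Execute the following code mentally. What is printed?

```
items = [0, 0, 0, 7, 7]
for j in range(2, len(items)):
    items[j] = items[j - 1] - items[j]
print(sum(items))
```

-21

j=2: items[2] = 0-0 = 0 → [0, 0, 0, 7, 7]
j=3: items[3] = 0-7 = -7 → [0, 0, 0, -7, 7]
j=4: items[4] = (-7)-7 = -14 → [0, 0, 0, -7, -14]
sum = -21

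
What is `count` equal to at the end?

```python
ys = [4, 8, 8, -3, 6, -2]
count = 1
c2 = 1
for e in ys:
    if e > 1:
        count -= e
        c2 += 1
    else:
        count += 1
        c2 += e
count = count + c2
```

-23

e=4: >1, count = 1-4 = -3; c2=2
e=8: >1, count = (-3)-8 = -11; c2=3
e=8: >1, count = (-11)-8 = -19; c2=4
e=-3: not >1, count = (-19)+1 = -18; c2=1
e=6: >1, count = (-18)-6 = -24; c2=2
e=-2: not >1, count = (-24)+1 = -23; c2=0
count+c2 = (-23)+0 = -23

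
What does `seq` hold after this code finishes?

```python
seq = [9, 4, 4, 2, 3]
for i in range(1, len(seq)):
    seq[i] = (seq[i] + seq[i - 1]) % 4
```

i=1: seq[1] = (4+9)%4 = 1 → [9, 1, 4, 2, 3]
i=2: seq[2] = (4+1)%4 = 1 → [9, 1, 1, 2, 3]
i=3: seq[3] = (2+1)%4 = 3 → [9, 1, 1, 3, 3]
i=4: seq[4] = (3+3)%4 = 2 → [9, 1, 1, 3, 2]

[9, 1, 1, 3, 2]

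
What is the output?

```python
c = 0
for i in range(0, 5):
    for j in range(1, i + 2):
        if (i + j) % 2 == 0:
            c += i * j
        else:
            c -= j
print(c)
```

19

i=0,j=1: odd sum, c = 0-1 = -1
i=1,j=1: even sum, c = (-1)+1 = 0
i=1,j=2: odd sum, c = 0-2 = -2
i=2,j=1: odd sum, c = (-2)-1 = -3
i=2,j=2: even sum, c = (-3)+4 = 1
i=2,j=3: odd sum, c = 1-3 = -2
i=3,j=1: even sum, c = (-2)+3 = 1
i=3,j=2: odd sum, c = 1-2 = -1
i=3,j=3: even sum, c = (-1)+9 = 8
i=3,j=4: odd sum, c = 8-4 = 4
i=4,j=1: odd sum, c = 4-1 = 3
i=4,j=2: even sum, c = 3+8 = 11
i=4,j=3: odd sum, c = 11-3 = 8
i=4,j=4: even sum, c = 8+16 = 24
i=4,j=5: odd sum, c = 24-5 = 19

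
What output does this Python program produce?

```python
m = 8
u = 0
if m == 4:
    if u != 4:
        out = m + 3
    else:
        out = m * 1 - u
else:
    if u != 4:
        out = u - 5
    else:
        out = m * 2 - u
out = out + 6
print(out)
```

1

m=8, u=0
m == 4 is False; u != 4 is True
→ out = u - 5 = -5
out = (-5)+6 = 1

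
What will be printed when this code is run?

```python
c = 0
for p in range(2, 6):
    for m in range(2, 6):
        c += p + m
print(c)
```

112

p=2,m=2: c = 0+4 = 4
p=2,m=3: c = 4+5 = 9
p=2,m=4: c = 9+6 = 15
p=2,m=5: c = 15+7 = 22
p=3,m=2: c = 22+5 = 27
p=3,m=3: c = 27+6 = 33
p=3,m=4: c = 33+7 = 40
p=3,m=5: c = 40+8 = 48
p=4,m=2: c = 48+6 = 54
p=4,m=3: c = 54+7 = 61
p=4,m=4: c = 61+8 = 69
p=4,m=5: c = 69+9 = 78
p=5,m=2: c = 78+7 = 85
p=5,m=3: c = 85+8 = 93
p=5,m=4: c = 93+9 = 102
p=5,m=5: c = 102+10 = 112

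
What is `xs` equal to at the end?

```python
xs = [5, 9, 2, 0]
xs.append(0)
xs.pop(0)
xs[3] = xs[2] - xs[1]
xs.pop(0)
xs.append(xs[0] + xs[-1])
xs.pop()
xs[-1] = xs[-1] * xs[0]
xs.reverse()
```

append 0 → [5, 9, 2, 0, 0]
pop(0) removes 5 → [9, 2, 0, 0]
xs[3] = xs[2]-xs[1] = 0-2 = -2 → [9, 2, 0, -2]
pop(0) removes 9 → [2, 0, -2]
append xs[0]+xs[-1] = 2+(-2) = 0 → [2, 0, -2, 0]
pop() removes 0 → [2, 0, -2]
xs[-1] = xs[-1]*xs[0] = (-2)*2 = -4 → [2, 0, -4]
reverse → [-4, 0, 2]

[-4, 0, 2]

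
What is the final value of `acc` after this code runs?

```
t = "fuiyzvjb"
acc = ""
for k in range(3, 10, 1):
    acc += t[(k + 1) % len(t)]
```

k=3: add t[4]='z' → 'z'
k=4: add t[5]='v' → 'zv'
k=5: add t[6]='j' → 'zvj'
k=6: add t[7]='b' → 'zvjb'
k=7: add t[0]='f' → 'zvjbf'
k=8: add t[1]='u' → 'zvjbfu'
k=9: add t[2]='i' → 'zvjbfui'

'zvjbfui'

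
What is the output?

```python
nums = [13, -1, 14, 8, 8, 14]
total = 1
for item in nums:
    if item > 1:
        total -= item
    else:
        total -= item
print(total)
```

-55

item=13: >1, total = 1-13 = -12
item=-1: not >1, total = (-12)-(-1) = -11
item=14: >1, total = (-11)-14 = -25
item=8: >1, total = (-25)-8 = -33
item=8: >1, total = (-33)-8 = -41
item=14: >1, total = (-41)-14 = -55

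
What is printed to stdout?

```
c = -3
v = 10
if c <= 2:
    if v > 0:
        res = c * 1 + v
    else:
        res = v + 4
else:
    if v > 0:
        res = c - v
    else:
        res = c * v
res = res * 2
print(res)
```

14

c=-3, v=10
c <= 2 is True; v > 0 is True
→ res = c * 1 + v = 7
res = 7*2 = 14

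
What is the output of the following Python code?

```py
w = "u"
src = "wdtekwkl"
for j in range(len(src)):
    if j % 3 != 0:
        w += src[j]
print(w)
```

j=0: skip
j=1: add 'd' → 'ud'
j=2: add 't' → 'udt'
j=3: skip
j=4: add 'k' → 'udtk'
j=5: add 'w' → 'udtkw'
j=6: skip
j=7: add 'l' → 'udtkwl'

udtkwl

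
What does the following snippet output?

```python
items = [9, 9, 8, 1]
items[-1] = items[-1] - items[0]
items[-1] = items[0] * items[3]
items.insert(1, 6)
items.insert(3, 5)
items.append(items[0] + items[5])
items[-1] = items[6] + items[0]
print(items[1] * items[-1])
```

items[-1] = items[-1]-items[0] = 1-9 = -8 → [9, 9, 8, -8]
items[-1] = items[0]*items[3] = 9*(-8) = -72 → [9, 9, 8, -72]
insert 6 at 1 → [9, 6, 9, 8, -72]
insert 5 at 3 → [9, 6, 9, 5, 8, -72]
append items[0]+items[5] = 9+(-72) = -63 → [9, 6, 9, 5, 8, -72, -63]
items[-1] = items[6]+items[0] = (-63)+9 = -54 → [9, 6, 9, 5, 8, -72, -54]
items[1]*items[-1] = 6*(-54) = -324

-324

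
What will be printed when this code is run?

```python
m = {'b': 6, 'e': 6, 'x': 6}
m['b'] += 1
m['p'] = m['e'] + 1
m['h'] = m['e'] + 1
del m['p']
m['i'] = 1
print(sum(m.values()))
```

27

m['b'] = 6+1 = 7 → {'b': 7, 'e': 6, 'x': 6}
m['p'] = m['e']+1 = 7 → {'b': 7, 'e': 6, 'x': 6, 'p': 7}
m['h'] = m['e']+1 = 7 → {'b': 7, 'e': 6, 'x': 6, 'p': 7, 'h': 7}
del 'p' → {'b': 7, 'e': 6, 'x': 6, 'h': 7}
m['i'] = 1 → {'b': 7, 'e': 6, 'x': 6, 'h': 7, 'i': 1}
sum of values = 27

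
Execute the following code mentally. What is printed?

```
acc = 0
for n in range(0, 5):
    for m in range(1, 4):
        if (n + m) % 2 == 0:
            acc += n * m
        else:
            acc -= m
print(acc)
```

12

n=0,m=1: odd sum, acc = 0-1 = -1
n=0,m=2: even sum, acc = (-1)+0 = -1
n=0,m=3: odd sum, acc = (-1)-3 = -4
n=1,m=1: even sum, acc = (-4)+1 = -3
n=1,m=2: odd sum, acc = (-3)-2 = -5
n=1,m=3: even sum, acc = (-5)+3 = -2
n=2,m=1: odd sum, acc = (-2)-1 = -3
n=2,m=2: even sum, acc = (-3)+4 = 1
n=2,m=3: odd sum, acc = 1-3 = -2
n=3,m=1: even sum, acc = (-2)+3 = 1
n=3,m=2: odd sum, acc = 1-2 = -1
n=3,m=3: even sum, acc = (-1)+9 = 8
n=4,m=1: odd sum, acc = 8-1 = 7
n=4,m=2: even sum, acc = 7+8 = 15
n=4,m=3: odd sum, acc = 15-3 = 12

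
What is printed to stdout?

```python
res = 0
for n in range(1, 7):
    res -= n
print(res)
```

n=1: res = 0-1 = -1
n=2: res = (-1)-2 = -3
n=3: res = (-3)-3 = -6
n=4: res = (-6)-4 = -10
n=5: res = (-10)-5 = -15
n=6: res = (-15)-6 = -21

-21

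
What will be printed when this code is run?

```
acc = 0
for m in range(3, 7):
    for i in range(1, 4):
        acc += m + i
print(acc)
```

m=3,i=1: acc = 0+4 = 4
m=3,i=2: acc = 4+5 = 9
m=3,i=3: acc = 9+6 = 15
m=4,i=1: acc = 15+5 = 20
m=4,i=2: acc = 20+6 = 26
m=4,i=3: acc = 26+7 = 33
m=5,i=1: acc = 33+6 = 39
m=5,i=2: acc = 39+7 = 46
m=5,i=3: acc = 46+8 = 54
m=6,i=1: acc = 54+7 = 61
m=6,i=2: acc = 61+8 = 69
m=6,i=3: acc = 69+9 = 78

78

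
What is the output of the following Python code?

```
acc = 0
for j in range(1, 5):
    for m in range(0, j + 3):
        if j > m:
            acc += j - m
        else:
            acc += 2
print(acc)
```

44

j=1,m=0: 1>0, acc = 0+1 = 1
j=1,m=1: not 1>1, acc = 1+2 = 3
j=1,m=2: not 1>2, acc = 3+2 = 5
j=1,m=3: not 1>3, acc = 5+2 = 7
j=2,m=0: 2>0, acc = 7+2 = 9
j=2,m=1: 2>1, acc = 9+1 = 10
j=2,m=2: not 2>2, acc = 10+2 = 12
j=2,m=3: not 2>3, acc = 12+2 = 14
j=2,m=4: not 2>4, acc = 14+2 = 16
j=3,m=0: 3>0, acc = 16+3 = 19
j=3,m=1: 3>1, acc = 19+2 = 21
j=3,m=2: 3>2, acc = 21+1 = 22
j=3,m=3: not 3>3, acc = 22+2 = 24
j=3,m=4: not 3>4, acc = 24+2 = 26
j=3,m=5: not 3>5, acc = 26+2 = 28
j=4,m=0: 4>0, acc = 28+4 = 32
j=4,m=1: 4>1, acc = 32+3 = 35
j=4,m=2: 4>2, acc = 35+2 = 37
j=4,m=3: 4>3, acc = 37+1 = 38
j=4,m=4: not 4>4, acc = 38+2 = 40
j=4,m=5: not 4>5, acc = 40+2 = 42
j=4,m=6: not 4>6, acc = 42+2 = 44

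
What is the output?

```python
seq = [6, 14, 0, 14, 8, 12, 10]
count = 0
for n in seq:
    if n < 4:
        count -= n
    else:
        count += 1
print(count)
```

n=6: not <4, count = 0+1 = 1
n=14: not <4, count = 1+1 = 2
n=0: <4, count = 2-0 = 2
n=14: not <4, count = 2+1 = 3
n=8: not <4, count = 3+1 = 4
n=12: not <4, count = 4+1 = 5
n=10: not <4, count = 5+1 = 6

6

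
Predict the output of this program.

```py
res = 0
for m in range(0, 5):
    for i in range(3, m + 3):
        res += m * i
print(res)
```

125

m=1,i=3: res = 0+3 = 3
m=2,i=3: res = 3+6 = 9
m=2,i=4: res = 9+8 = 17
m=3,i=3: res = 17+9 = 26
m=3,i=4: res = 26+12 = 38
m=3,i=5: res = 38+15 = 53
m=4,i=3: res = 53+12 = 65
m=4,i=4: res = 65+16 = 81
m=4,i=5: res = 81+20 = 101
m=4,i=6: res = 101+24 = 125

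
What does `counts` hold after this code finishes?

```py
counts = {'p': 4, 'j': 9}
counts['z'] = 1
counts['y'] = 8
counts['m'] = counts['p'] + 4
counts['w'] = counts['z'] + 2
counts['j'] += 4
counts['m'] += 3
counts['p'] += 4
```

counts['z'] = 1 → {'p': 4, 'j': 9, 'z': 1}
counts['y'] = 8 → {'p': 4, 'j': 9, 'z': 1, 'y': 8}
counts['m'] = counts['p']+4 = 8 → {'p': 4, 'j': 9, 'z': 1, 'y': 8, 'm': 8}
counts['w'] = counts['z']+2 = 3 → {'p': 4, 'j': 9, 'z': 1, 'y': 8, 'm': 8, 'w': 3}
counts['j'] = 9+4 = 13 → {'p': 4, 'j': 13, 'z': 1, 'y': 8, 'm': 8, 'w': 3}
counts['m'] = 8+3 = 11 → {'p': 4, 'j': 13, 'z': 1, 'y': 8, 'm': 11, 'w': 3}
counts['p'] = 4+4 = 8 → {'p': 8, 'j': 13, 'z': 1, 'y': 8, 'm': 11, 'w': 3}

{'p': 8, 'j': 13, 'z': 1, 'y': 8, 'm': 11, 'w': 3}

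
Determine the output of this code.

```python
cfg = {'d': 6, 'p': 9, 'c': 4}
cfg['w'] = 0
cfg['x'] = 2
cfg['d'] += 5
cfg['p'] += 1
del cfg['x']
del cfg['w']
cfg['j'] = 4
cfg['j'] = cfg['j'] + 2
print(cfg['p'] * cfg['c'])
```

cfg['w'] = 0 → {'d': 6, 'p': 9, 'c': 4, 'w': 0}
cfg['x'] = 2 → {'d': 6, 'p': 9, 'c': 4, 'w': 0, 'x': 2}
cfg['d'] = 6+5 = 11 → {'d': 11, 'p': 9, 'c': 4, 'w': 0, 'x': 2}
cfg['p'] = 9+1 = 10 → {'d': 11, 'p': 10, 'c': 4, 'w': 0, 'x': 2}
del 'x' → {'d': 11, 'p': 10, 'c': 4, 'w': 0}
del 'w' → {'d': 11, 'p': 10, 'c': 4}
cfg['j'] = 4 → {'d': 11, 'p': 10, 'c': 4, 'j': 4}
cfg['j'] = cfg['j']+2 = 6 → {'d': 11, 'p': 10, 'c': 4, 'j': 6}
cfg['p']*cfg['c'] = 10*4 = 40

40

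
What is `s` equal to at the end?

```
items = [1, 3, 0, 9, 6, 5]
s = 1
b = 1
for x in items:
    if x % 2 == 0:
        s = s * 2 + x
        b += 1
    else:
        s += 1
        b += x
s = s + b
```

x=1: not even, s = 1+1 = 2; b=2
x=3: not even, s = 2+1 = 3; b=5
x=0: even, s = 3*2+0 = 6; b=6
x=9: not even, s = 6+1 = 7; b=15
x=6: even, s = 7*2+6 = 20; b=16
x=5: not even, s = 20+1 = 21; b=21
s+b = 21+21 = 42

42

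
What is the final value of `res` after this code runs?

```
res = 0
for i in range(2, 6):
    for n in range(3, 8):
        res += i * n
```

350

i=2,n=3: res = 0+6 = 6
i=2,n=4: res = 6+8 = 14
i=2,n=5: res = 14+10 = 24
i=2,n=6: res = 24+12 = 36
i=2,n=7: res = 36+14 = 50
i=3,n=3: res = 50+9 = 59
i=3,n=4: res = 59+12 = 71
i=3,n=5: res = 71+15 = 86
i=3,n=6: res = 86+18 = 104
i=3,n=7: res = 104+21 = 125
i=4,n=3: res = 125+12 = 137
i=4,n=4: res = 137+16 = 153
i=4,n=5: res = 153+20 = 173
i=4,n=6: res = 173+24 = 197
i=4,n=7: res = 197+28 = 225
i=5,n=3: res = 225+15 = 240
i=5,n=4: res = 240+20 = 260
i=5,n=5: res = 260+25 = 285
i=5,n=6: res = 285+30 = 315
i=5,n=7: res = 315+35 = 350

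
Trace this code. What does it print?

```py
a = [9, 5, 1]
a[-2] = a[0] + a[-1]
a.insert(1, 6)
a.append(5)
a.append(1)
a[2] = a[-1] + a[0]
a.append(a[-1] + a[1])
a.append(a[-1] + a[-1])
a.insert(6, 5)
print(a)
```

a[-2] = a[0]+a[-1] = 9+1 = 10 → [9, 10, 1]
insert 6 at 1 → [9, 6, 10, 1]
append 5 → [9, 6, 10, 1, 5]
append 1 → [9, 6, 10, 1, 5, 1]
a[2] = a[-1]+a[0] = 1+9 = 10 → [9, 6, 10, 1, 5, 1]
append a[-1]+a[1] = 1+6 = 7 → [9, 6, 10, 1, 5, 1, 7]
append a[-1]+a[-1] = 7+7 = 14 → [9, 6, 10, 1, 5, 1, 7, 14]
insert 5 at 6 → [9, 6, 10, 1, 5, 1, 5, 7, 14]

[9, 6, 10, 1, 5, 1, 5, 7, 14]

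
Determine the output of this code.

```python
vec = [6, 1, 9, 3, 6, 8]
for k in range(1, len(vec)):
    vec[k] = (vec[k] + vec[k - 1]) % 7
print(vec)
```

k=1: vec[1] = (1+6)%7 = 0 → [6, 0, 9, 3, 6, 8]
k=2: vec[2] = (9+0)%7 = 2 → [6, 0, 2, 3, 6, 8]
k=3: vec[3] = (3+2)%7 = 5 → [6, 0, 2, 5, 6, 8]
k=4: vec[4] = (6+5)%7 = 4 → [6, 0, 2, 5, 4, 8]
k=5: vec[5] = (8+4)%7 = 5 → [6, 0, 2, 5, 4, 5]

[6, 0, 2, 5, 4, 5]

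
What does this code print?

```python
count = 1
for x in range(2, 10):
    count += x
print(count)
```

45

x=2: count = 1+2 = 3
x=3: count = 3+3 = 6
x=4: count = 6+4 = 10
x=5: count = 10+5 = 15
x=6: count = 15+6 = 21
x=7: count = 21+7 = 28
x=8: count = 28+8 = 36
x=9: count = 36+9 = 45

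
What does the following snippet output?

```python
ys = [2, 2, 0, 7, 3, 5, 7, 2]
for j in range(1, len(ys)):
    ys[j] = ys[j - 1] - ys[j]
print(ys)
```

j=1: ys[1] = 2-2 = 0 → [2, 0, 0, 7, 3, 5, 7, 2]
j=2: ys[2] = 0-0 = 0 → [2, 0, 0, 7, 3, 5, 7, 2]
j=3: ys[3] = 0-7 = -7 → [2, 0, 0, -7, 3, 5, 7, 2]
j=4: ys[4] = (-7)-3 = -10 → [2, 0, 0, -7, -10, 5, 7, 2]
j=5: ys[5] = (-10)-5 = -15 → [2, 0, 0, -7, -10, -15, 7, 2]
j=6: ys[6] = (-15)-7 = -22 → [2, 0, 0, -7, -10, -15, -22, 2]
j=7: ys[7] = (-22)-2 = -24 → [2, 0, 0, -7, -10, -15, -22, -24]

[2, 0, 0, -7, -10, -15, -22, -24]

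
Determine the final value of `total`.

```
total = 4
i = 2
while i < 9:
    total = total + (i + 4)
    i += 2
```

i=2: total = 4+6 = 10
i=4: total = 10+8 = 18
i=6: total = 18+10 = 28
i=8: total = 28+12 = 40

40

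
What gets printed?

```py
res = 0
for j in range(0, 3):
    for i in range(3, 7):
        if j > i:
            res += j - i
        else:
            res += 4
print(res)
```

48

j=0,i=3: not 0>3, res = 0+4 = 4
j=0,i=4: not 0>4, res = 4+4 = 8
j=0,i=5: not 0>5, res = 8+4 = 12
j=0,i=6: not 0>6, res = 12+4 = 16
j=1,i=3: not 1>3, res = 16+4 = 20
j=1,i=4: not 1>4, res = 20+4 = 24
j=1,i=5: not 1>5, res = 24+4 = 28
j=1,i=6: not 1>6, res = 28+4 = 32
j=2,i=3: not 2>3, res = 32+4 = 36
j=2,i=4: not 2>4, res = 36+4 = 40
j=2,i=5: not 2>5, res = 40+4 = 44
j=2,i=6: not 2>6, res = 44+4 = 48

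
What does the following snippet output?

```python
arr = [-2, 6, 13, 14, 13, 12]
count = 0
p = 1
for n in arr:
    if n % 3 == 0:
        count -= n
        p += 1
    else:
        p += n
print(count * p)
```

-738

n=-2: not %3==0; p=-1
n=6: %3==0, count = 0-6 = -6; p=0
n=13: not %3==0; p=13
n=14: not %3==0; p=27
n=13: not %3==0; p=40
n=12: %3==0, count = (-6)-12 = -18; p=41
count*p = (-18)*41 = -738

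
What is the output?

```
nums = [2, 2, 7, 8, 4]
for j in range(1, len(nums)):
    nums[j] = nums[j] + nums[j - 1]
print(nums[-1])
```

23

j=1: nums[1] = 2+2 = 4 → [2, 4, 7, 8, 4]
j=2: nums[2] = 7+4 = 11 → [2, 4, 11, 8, 4]
j=3: nums[3] = 8+11 = 19 → [2, 4, 11, 19, 4]
j=4: nums[4] = 4+19 = 23 → [2, 4, 11, 19, 23]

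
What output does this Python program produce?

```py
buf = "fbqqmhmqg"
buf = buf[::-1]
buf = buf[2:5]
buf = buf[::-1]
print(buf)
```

mhm

reverse → 'gqmhmqqbf'
slice [2:5] → 'mhm'
reverse → 'mhm'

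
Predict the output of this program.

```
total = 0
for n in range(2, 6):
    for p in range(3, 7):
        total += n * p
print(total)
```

n=2,p=3: total = 0+6 = 6
n=2,p=4: total = 6+8 = 14
n=2,p=5: total = 14+10 = 24
n=2,p=6: total = 24+12 = 36
n=3,p=3: total = 36+9 = 45
n=3,p=4: total = 45+12 = 57
n=3,p=5: total = 57+15 = 72
n=3,p=6: total = 72+18 = 90
n=4,p=3: total = 90+12 = 102
n=4,p=4: total = 102+16 = 118
n=4,p=5: total = 118+20 = 138
n=4,p=6: total = 138+24 = 162
n=5,p=3: total = 162+15 = 177
n=5,p=4: total = 177+20 = 197
n=5,p=5: total = 197+25 = 222
n=5,p=6: total = 222+30 = 252

252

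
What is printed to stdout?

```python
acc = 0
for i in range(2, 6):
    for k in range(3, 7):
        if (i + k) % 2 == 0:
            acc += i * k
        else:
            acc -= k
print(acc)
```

i=2,k=3: odd sum, acc = 0-3 = -3
i=2,k=4: even sum, acc = (-3)+8 = 5
i=2,k=5: odd sum, acc = 5-5 = 0
i=2,k=6: even sum, acc = 0+12 = 12
i=3,k=3: even sum, acc = 12+9 = 21
i=3,k=4: odd sum, acc = 21-4 = 17
i=3,k=5: even sum, acc = 17+15 = 32
i=3,k=6: odd sum, acc = 32-6 = 26
i=4,k=3: odd sum, acc = 26-3 = 23
i=4,k=4: even sum, acc = 23+16 = 39
i=4,k=5: odd sum, acc = 39-5 = 34
i=4,k=6: even sum, acc = 34+24 = 58
i=5,k=3: even sum, acc = 58+15 = 73
i=5,k=4: odd sum, acc = 73-4 = 69
i=5,k=5: even sum, acc = 69+25 = 94
i=5,k=6: odd sum, acc = 94-6 = 88

88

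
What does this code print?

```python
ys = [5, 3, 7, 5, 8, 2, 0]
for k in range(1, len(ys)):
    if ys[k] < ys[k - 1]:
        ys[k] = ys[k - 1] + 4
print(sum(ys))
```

119

k=1: 3<5, ys[1] = 5+4 = 9 → [5, 9, 7, 5, 8, 2, 0]
k=2: 7<9, ys[2] = 9+4 = 13 → [5, 9, 13, 5, 8, 2, 0]
k=3: 5<13, ys[3] = 13+4 = 17 → [5, 9, 13, 17, 8, 2, 0]
k=4: 8<17, ys[4] = 17+4 = 21 → [5, 9, 13, 17, 21, 2, 0]
k=5: 2<21, ys[5] = 21+4 = 25 → [5, 9, 13, 17, 21, 25, 0]
k=6: 0<25, ys[6] = 25+4 = 29 → [5, 9, 13, 17, 21, 25, 29]
sum = 119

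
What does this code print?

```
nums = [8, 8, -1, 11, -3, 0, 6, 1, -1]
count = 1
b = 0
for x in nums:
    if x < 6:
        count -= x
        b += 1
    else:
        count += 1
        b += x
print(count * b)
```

x=8: not <6, count = 1+1 = 2; b=8
x=8: not <6, count = 2+1 = 3; b=16
x=-1: <6, count = 3-(-1) = 4; b=17
x=11: not <6, count = 4+1 = 5; b=28
x=-3: <6, count = 5-(-3) = 8; b=29
x=0: <6, count = 8-0 = 8; b=30
x=6: not <6, count = 8+1 = 9; b=36
x=1: <6, count = 9-1 = 8; b=37
x=-1: <6, count = 8-(-1) = 9; b=38
count*b = 9*38 = 342

342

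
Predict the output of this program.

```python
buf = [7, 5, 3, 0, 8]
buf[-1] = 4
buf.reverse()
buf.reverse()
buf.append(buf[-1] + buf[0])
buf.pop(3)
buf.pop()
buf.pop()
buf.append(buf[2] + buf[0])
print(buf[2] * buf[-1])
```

buf[-1] = 4 → [7, 5, 3, 0, 4]
reverse → [4, 0, 3, 5, 7]
reverse → [7, 5, 3, 0, 4]
append buf[-1]+buf[0] = 4+7 = 11 → [7, 5, 3, 0, 4, 11]
pop(3) removes 0 → [7, 5, 3, 4, 11]
pop() removes 11 → [7, 5, 3, 4]
pop() removes 4 → [7, 5, 3]
append buf[2]+buf[0] = 3+7 = 10 → [7, 5, 3, 10]
buf[2]*buf[-1] = 3*10 = 30

30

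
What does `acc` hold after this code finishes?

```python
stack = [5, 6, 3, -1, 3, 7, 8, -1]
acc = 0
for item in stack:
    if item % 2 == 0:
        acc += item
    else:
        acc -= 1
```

item=5: not even, acc = 0-1 = -1
item=6: even, acc = (-1)+6 = 5
item=3: not even, acc = 5-1 = 4
item=-1: not even, acc = 4-1 = 3
item=3: not even, acc = 3-1 = 2
item=7: not even, acc = 2-1 = 1
item=8: even, acc = 1+8 = 9
item=-1: not even, acc = 9-1 = 8

8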